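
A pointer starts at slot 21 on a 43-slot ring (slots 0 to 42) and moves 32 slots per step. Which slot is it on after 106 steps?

16

106·32 = 3392.
Dividing 3392 by 43 gives quotient 78 and remainder 38.
(21 + 38) mod 43 = 16.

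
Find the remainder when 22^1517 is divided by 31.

Square-and-reduce mod 31: 22^1≡22, 22^2≡19, 22^4≡20, 22^8≡28, 22^16≡9, 22^32≡19, 22^64≡20, 22^128≡28, 22^256≡9, 22^512≡19, 22^1024≡20.
1517 = 1 + 4 + 8 + 32 + 64 + 128 + 256 + 1024, so 22^1517 ≡ 22·20·28·19·20·28·9·20 ≡ 12 (mod 31).

12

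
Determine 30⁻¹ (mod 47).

11

47 = 1·30 + 17
30 = 1·17 + 13
17 = 1·13 + 4
13 = 3·4 + 1
4 = 4·1 + 0
Back-substituting gives 30·11 ≡ 1 (mod 47).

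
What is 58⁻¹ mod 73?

34

58·34 = 1972 = 27·73 + 1, so 58⁻¹ ≡ 34 (mod 73).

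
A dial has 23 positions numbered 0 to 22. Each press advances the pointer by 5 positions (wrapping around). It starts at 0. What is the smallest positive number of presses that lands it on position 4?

The inverse of 5 mod 23 is 14 (since 5·14 = 70 ≡ 1).
Multiplying both sides by 14: x ≡ 14·4 = 56 ≡ 10 (mod 23).

10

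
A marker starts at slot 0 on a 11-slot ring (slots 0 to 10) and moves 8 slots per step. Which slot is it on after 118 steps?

9

118·8 = 944.
944 mod 11 = 9 (since 85·11 = 935).
(0 + 9) mod 11 = 9.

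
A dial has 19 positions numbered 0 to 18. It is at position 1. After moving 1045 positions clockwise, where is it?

1

1045 = 55·19 + 0, so 1045 mod 19 = 0.
(1 + 0) mod 19 = 1.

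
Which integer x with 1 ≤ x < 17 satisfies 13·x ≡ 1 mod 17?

17 = 1·13 + 4
13 = 3·4 + 1
4 = 4·1 + 0
Back-substituting gives 13·4 ≡ 1 (mod 17).

4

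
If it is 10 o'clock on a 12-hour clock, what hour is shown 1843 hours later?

5

1843 = 153·12 + 7, so 1843 mod 12 = 7.
10 + 7 → 5 on a 12-hour dial.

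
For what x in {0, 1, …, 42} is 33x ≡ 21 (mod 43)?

The inverse of 33 mod 43 is 30 (since 33·30 = 990 ≡ 1).
Multiplying both sides by 30: x ≡ 30·21 = 630 ≡ 28 (mod 43).

28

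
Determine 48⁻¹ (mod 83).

48·64 = 3072 = 37·83 + 1, so 48⁻¹ ≡ 64 (mod 83).

64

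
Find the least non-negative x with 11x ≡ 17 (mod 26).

11

11⁻¹ ≡ 19 (mod 26) because 11·19 = 209 = 8·26 + 1.
So x ≡ 19·17 = 323 ≡ 11 (mod 26).
Check: 11·11 = 121 = 4·26 + 17.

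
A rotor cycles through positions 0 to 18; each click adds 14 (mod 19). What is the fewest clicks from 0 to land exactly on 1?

14·15 = 210 = 11·19 + 1, so 14⁻¹ ≡ 15 (mod 19).

15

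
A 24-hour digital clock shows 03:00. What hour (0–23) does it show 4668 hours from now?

15

Dividing 4668 by 24 gives quotient 194 and remainder 12.
(3 + 12) mod 24 = 15.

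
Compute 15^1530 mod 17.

By repeated squaring mod 17: 15^1≡15, 15^2≡4, 15^4≡16, 15^8≡1, 15^16≡1, 15^32≡1, 15^64≡1, 15^128≡1, 15^256≡1, 15^512≡1, 15^1024≡1.
Since 1530 = 2 + 8 + 16 + 32 + 64 + 128 + 256 + 1024 in binary, 15^1530 ≡ 4·1·1·1·1·1·1·1 ≡ 4 (mod 17).

4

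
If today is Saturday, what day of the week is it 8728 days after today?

8728 = 1246·7 + 6, so 8728 mod 7 = 6.
Saturday + 6 days → Friday.

Friday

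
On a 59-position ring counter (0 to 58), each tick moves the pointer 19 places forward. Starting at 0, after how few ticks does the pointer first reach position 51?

19⁻¹ ≡ 28 (mod 59) because 19·28 = 532 = 9·59 + 1.
So x ≡ 28·51 = 1428 ≡ 12 (mod 59).
Check: 19·12 = 228 = 3·59 + 51.

12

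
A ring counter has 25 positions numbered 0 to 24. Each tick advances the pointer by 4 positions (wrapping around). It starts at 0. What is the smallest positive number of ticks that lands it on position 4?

The inverse of 4 mod 25 is 19 (since 4·19 = 76 ≡ 1).
So x ≡ 19·4 = 76 ≡ 1 (mod 25).

1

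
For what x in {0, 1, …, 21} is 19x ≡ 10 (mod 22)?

4

The inverse of 19 mod 22 is 7 (since 19·7 = 133 ≡ 1).
Multiplying both sides by 7: x ≡ 7·10 = 70 ≡ 4 (mod 22).
Check: 19·4 = 76 = 3·22 + 10.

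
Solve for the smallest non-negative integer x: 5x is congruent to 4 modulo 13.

6

5⁻¹ ≡ 8 (mod 13) because 5·8 = 40 = 3·13 + 1.
So x ≡ 8·4 = 32 ≡ 6 (mod 13).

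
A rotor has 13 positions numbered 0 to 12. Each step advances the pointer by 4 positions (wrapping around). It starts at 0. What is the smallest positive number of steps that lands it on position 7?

The inverse of 4 mod 13 is 10 (since 4·10 = 40 ≡ 1).
So x ≡ 10·7 = 70 ≡ 5 (mod 13).
Check: 4·5 = 20 = 1·13 + 7.

5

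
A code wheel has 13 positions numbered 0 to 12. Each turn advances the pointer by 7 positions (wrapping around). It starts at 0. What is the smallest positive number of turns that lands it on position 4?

8

The inverse of 7 mod 13 is 2 (since 7·2 = 14 ≡ 1).
So x ≡ 2·4 = 8 ≡ 8 (mod 13).
Check: 7·8 = 56 = 4·13 + 4.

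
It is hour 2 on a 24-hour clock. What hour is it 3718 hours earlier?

3718 mod 24 = 22 (since 154·24 = 3696).
(2 − 22) mod 24 = 4.

4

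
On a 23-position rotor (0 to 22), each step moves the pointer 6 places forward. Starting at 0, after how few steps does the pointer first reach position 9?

6⁻¹ ≡ 4 (mod 23) because 6·4 = 24 = 1·23 + 1.
So x ≡ 4·9 = 36 ≡ 13 (mod 23).

13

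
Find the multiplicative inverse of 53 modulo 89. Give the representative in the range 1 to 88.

42

53·42 = 2226 = 25·89 + 1, so 53⁻¹ ≡ 42 (mod 89).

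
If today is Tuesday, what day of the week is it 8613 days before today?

8613 mod 7 = 3 (since 1230·7 = 8610).
Tuesday − 3 days → Saturday.

Saturday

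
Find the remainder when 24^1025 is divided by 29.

20

Successive squares of 24 mod 29: 24^1≡24, 24^2≡25, 24^4≡16, 24^8≡24, 24^16≡25, 24^32≡16, 24^64≡24, 24^128≡25, 24^256≡16, 24^512≡24, 24^1024≡25.
1025 = 1 + 1024, so 24^1025 ≡ 24·25 ≡ 20 (mod 29).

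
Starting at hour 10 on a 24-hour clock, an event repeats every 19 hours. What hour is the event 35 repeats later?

35·19 = 665.
665 = 27·24 + 17, so 665 mod 24 = 17.
(10 + 17) mod 24 = 3.

3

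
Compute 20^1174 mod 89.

50

Square-and-reduce mod 89: 20^1≡20, 20^2≡44, 20^4≡67, 20^8≡39, 20^16≡8, 20^32≡64, 20^64≡2, 20^128≡4, 20^256≡16, 20^512≡78, 20^1024≡32.
Since 1174 = 2 + 4 + 16 + 128 + 1024 in binary, 20^1174 ≡ 44·67·8·4·32 ≡ 50 (mod 89).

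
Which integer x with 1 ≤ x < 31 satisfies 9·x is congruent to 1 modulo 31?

31 = 3·9 + 4
9 = 2·4 + 1
4 = 4·1 + 0
Back-substituting gives 9·7 ≡ 1 (mod 31).

7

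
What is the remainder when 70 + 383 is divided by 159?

135

383 = 2·159 + 65, so 383 mod 159 = 65.
(70 + 65) mod 159 = 135.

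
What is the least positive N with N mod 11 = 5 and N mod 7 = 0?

x ≡ 0 (mod 7) gives x ∈ {0, 7, 14, 21, 28, 35, 42, 49}.
The first of these with x mod 11 = 5 is 49.

49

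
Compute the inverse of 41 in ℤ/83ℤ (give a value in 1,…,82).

83 = 2·41 + 1
41 = 41·1 + 0
Back-substituting gives 41·81 ≡ 1 (mod 83).

81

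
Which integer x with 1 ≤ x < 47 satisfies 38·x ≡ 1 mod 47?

26

38·26 = 988 = 21·47 + 1, so 38⁻¹ ≡ 26 (mod 47).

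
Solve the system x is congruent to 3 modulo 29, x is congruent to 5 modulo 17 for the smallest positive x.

90

x ≡ 5 (mod 17) gives x ∈ {5, 22, 39, 56, 73, 90}.
The first of these with x mod 29 = 3 is 90.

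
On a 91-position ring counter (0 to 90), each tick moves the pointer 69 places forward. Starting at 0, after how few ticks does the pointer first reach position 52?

69⁻¹ ≡ 62 (mod 91) because 69·62 = 4278 = 47·91 + 1.
Multiplying both sides by 62: x ≡ 62·52 = 3224 ≡ 39 (mod 91).

39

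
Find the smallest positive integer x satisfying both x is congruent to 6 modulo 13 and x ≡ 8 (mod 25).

x ≡ 6 (mod 13) gives x ∈ {6, 19, 32, 45, 58}.
The first of these with x mod 25 = 8 is 58.

58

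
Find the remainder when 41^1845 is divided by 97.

67

Square-and-reduce mod 97: 41^1≡41, 41^2≡32, 41^4≡54, 41^8≡6, 41^16≡36, 41^32≡35, 41^64≡61, 41^128≡35, 41^256≡61, 41^512≡35, 41^1024≡61.
1845 = 1 + 4 + 16 + 32 + 256 + 512 + 1024, so 41^1845 ≡ 41·54·36·35·61·35·61 ≡ 67 (mod 97).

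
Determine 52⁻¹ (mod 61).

27

52·27 = 1404 = 23·61 + 1, so 52⁻¹ ≡ 27 (mod 61).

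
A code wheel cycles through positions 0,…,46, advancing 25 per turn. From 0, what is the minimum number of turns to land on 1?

The inverse of 25 mod 47 is 32 (since 25·32 = 800 ≡ 1).
So x ≡ 32·1 = 32 ≡ 32 (mod 47).

32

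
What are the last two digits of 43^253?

Successive squares of 43 mod 100: 43^1≡43, 43^2≡49, 43^4≡1, 43^8≡1, 43^16≡1, 43^32≡1, 43^64≡1, 43^128≡1.
253 = 1 + 4 + 8 + 16 + 32 + 64 + 128, so 43^253 ≡ 43·1·1·1·1·1·1 ≡ 43 (mod 100).

43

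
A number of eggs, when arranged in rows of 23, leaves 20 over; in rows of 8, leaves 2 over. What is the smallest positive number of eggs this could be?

x ≡ 2 (mod 8) gives x ∈ {2, 10, 18, 26, 34, 42, 50, 58, …}.
The first of these with x mod 23 = 20 is 66.

66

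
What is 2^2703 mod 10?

Powers of 2 mod 10 repeat with period 4: 2, 4, 8, 6.
2703 mod 4 = 3, so the last digit matches 2^3 = 8.

8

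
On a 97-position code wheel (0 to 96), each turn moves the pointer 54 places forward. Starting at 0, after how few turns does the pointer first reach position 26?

The inverse of 54 mod 97 is 9 (since 54·9 = 486 ≡ 1).
So x ≡ 9·26 = 234 ≡ 40 (mod 97).
Check: 54·40 = 2160 = 22·97 + 26.

40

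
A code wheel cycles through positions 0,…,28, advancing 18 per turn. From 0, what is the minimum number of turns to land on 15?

The inverse of 18 mod 29 is 21 (since 18·21 = 378 ≡ 1).
Multiplying both sides by 21: x ≡ 21·15 = 315 ≡ 25 (mod 29).

25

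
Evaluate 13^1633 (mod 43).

25

Successive squares of 13 mod 43: 13^1≡13, 13^2≡40, 13^4≡9, 13^8≡38, 13^16≡25, 13^32≡23, 13^64≡13, 13^128≡40, 13^256≡9, 13^512≡38, 13^1024≡25.
Since 1633 = 1 + 32 + 64 + 512 + 1024 in binary, 13^1633 ≡ 13·23·13·38·25 ≡ 25 (mod 43).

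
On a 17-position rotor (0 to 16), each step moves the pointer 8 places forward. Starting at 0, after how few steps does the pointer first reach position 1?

8⁻¹ ≡ 15 (mod 17) because 8·15 = 120 = 7·17 + 1.
So x ≡ 15·1 = 15 ≡ 15 (mod 17).

15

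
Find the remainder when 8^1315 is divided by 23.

13

Square-and-reduce mod 23: 8^1≡8, 8^2≡18, 8^4≡2, 8^8≡4, 8^16≡16, 8^32≡3, 8^64≡9, 8^128≡12, 8^256≡6, 8^512≡13, 8^1024≡8.
Since 1315 = 1 + 2 + 32 + 256 + 1024 in binary, 8^1315 ≡ 8·18·3·6·8 ≡ 13 (mod 23).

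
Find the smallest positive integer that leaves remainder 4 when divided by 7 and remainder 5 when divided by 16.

53

Since 16·4 ≡ 1 (mod 7), take x = 5 + 16·((4−5)·4 mod 7) = 5 + 16·3 = 53.
Check: 53 mod 7 = 4, 53 mod 16 = 5.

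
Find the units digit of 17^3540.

Last digits of 7^n: 7, 9, 3, 1 (period 4).
3540 leaves remainder 0 on division by 4, so 17^3540 ends in 1.

1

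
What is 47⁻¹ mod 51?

47·38 = 1786 = 35·51 + 1, so 47⁻¹ ≡ 38 (mod 51).

38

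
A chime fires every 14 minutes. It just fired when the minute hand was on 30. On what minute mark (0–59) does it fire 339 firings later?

339·14 = 4746.
Dividing 4746 by 60 gives quotient 79 and remainder 6.
(30 + 6) mod 60 = 36.

36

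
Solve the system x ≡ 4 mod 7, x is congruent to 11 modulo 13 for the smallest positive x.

x ≡ 4 (mod 7) gives x ∈ {4, 11}.
The first of these with x mod 13 = 11 is 11.

11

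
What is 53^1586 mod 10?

9

Last digits of 3^n: 3, 9, 7, 1 (period 4).
1586 leaves remainder 2 on division by 4, so 53^1586 ends in 9.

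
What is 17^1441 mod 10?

Powers of 7 mod 10 repeat with period 4: 7, 9, 3, 1.
1441 mod 4 = 1, so the last digit matches 7^1 = 7.

7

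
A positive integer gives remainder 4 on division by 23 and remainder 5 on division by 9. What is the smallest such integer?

x ≡ 5 (mod 9) gives x ∈ {5, 14, 23, 32, 41, 50}.
The first of these with x mod 23 = 4 is 50.

50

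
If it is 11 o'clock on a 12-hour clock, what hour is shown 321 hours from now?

321 = 26·12 + 9, so 321 mod 12 = 9.
11 + 9 → 8 on a 12-hour dial.

8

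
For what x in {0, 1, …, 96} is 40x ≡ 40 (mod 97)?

The inverse of 40 mod 97 is 17 (since 40·17 = 680 ≡ 1).
Multiplying both sides by 17: x ≡ 17·40 = 680 ≡ 1 (mod 97).

1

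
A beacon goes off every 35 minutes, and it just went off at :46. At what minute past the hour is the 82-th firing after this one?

36

82·35 = 2870.
2870 mod 60 = 50 (since 47·60 = 2820).
(46 + 50) mod 60 = 36.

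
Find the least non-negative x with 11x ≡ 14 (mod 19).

The inverse of 11 mod 19 is 7 (since 11·7 = 77 ≡ 1).
So x ≡ 7·14 = 98 ≡ 3 (mod 19).
Check: 11·3 = 33 = 1·19 + 14.

3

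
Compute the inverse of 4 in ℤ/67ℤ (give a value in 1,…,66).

17

67 = 16·4 + 3
4 = 1·3 + 1
3 = 3·1 + 0
Back-substituting gives 4·17 ≡ 1 (mod 67).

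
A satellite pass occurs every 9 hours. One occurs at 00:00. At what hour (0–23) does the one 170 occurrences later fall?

18

170·9 = 1530.
Dividing 1530 by 24 gives quotient 63 and remainder 18.
(0 + 18) mod 24 = 18.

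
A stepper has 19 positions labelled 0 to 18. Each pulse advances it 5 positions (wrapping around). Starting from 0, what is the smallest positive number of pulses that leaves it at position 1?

19 = 3·5 + 4
5 = 1·4 + 1
4 = 4·1 + 0
Back-substituting gives 5·4 ≡ 1 (mod 19).

4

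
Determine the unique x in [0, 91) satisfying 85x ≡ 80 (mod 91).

85⁻¹ ≡ 15 (mod 91) because 85·15 = 1275 = 14·91 + 1.
Multiplying both sides by 15: x ≡ 15·80 = 1200 ≡ 17 (mod 91).

17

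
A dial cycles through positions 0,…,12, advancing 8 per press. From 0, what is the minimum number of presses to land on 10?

The inverse of 8 mod 13 is 5 (since 8·5 = 40 ≡ 1).
Multiplying both sides by 5: x ≡ 5·10 = 50 ≡ 11 (mod 13).
Check: 8·11 = 88 = 6·13 + 10.

11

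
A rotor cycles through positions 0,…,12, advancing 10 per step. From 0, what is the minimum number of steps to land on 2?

10⁻¹ ≡ 4 (mod 13) because 10·4 = 40 = 3·13 + 1.
So x ≡ 4·2 = 8 ≡ 8 (mod 13).

8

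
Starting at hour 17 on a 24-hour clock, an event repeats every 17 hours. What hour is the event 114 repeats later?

11

114·17 = 1938.
1938 = 80·24 + 18, so 1938 mod 24 = 18.
(17 + 18) mod 24 = 11.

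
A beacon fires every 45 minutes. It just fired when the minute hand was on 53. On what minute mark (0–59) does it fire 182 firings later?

23

182·45 = 8190.
8190 = 136·60 + 30, so 8190 mod 60 = 30.
(53 + 30) mod 60 = 23.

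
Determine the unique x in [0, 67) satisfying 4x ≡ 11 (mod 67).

The inverse of 4 mod 67 is 17 (since 4·17 = 68 ≡ 1).
Multiplying both sides by 17: x ≡ 17·11 = 187 ≡ 53 (mod 67).
Check: 4·53 = 212 = 3·67 + 11.

53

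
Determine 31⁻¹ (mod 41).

4

31·4 = 124 = 3·41 + 1, so 31⁻¹ ≡ 4 (mod 41).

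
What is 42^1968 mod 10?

6

Last digits of 2^n: 2, 4, 8, 6 (period 4).
1968 leaves remainder 0 on division by 4, so 42^1968 ends in 6.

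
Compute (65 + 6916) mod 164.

93

6916 mod 164 = 28 (since 42·164 = 6888).
(65 + 28) mod 164 = 93.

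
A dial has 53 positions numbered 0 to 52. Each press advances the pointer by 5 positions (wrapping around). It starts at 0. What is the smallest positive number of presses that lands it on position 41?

40

5⁻¹ ≡ 32 (mod 53) because 5·32 = 160 = 3·53 + 1.
So x ≡ 32·41 = 1312 ≡ 40 (mod 53).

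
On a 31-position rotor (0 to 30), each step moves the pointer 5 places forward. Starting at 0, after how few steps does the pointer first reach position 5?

1

5⁻¹ ≡ 25 (mod 31) because 5·25 = 125 = 4·31 + 1.
Multiplying both sides by 25: x ≡ 25·5 = 125 ≡ 1 (mod 31).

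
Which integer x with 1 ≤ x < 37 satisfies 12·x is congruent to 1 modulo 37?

34

12·34 = 408 = 11·37 + 1, so 12⁻¹ ≡ 34 (mod 37).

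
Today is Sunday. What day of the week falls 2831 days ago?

Thursday

2831 − 404·7 = 3, so 2831 ≡ 3 (mod 7).
Sunday − 3 days → Thursday.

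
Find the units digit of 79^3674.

Powers of 9 mod 10 repeat with period 2: 9, 1.
3674 leaves remainder 0 on division by 2, so 79^3674 ends in 1.

1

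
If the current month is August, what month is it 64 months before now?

April

64 = 5·12 + 4, so 64 mod 12 = 4.
August − 4 months → April.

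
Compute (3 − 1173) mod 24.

1173 mod 24 = 21 (since 48·24 = 1152).
(3 − 21) mod 24 = 6.

6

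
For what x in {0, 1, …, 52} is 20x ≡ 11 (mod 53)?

35

20⁻¹ ≡ 8 (mod 53) because 20·8 = 160 = 3·53 + 1.
Multiplying both sides by 8: x ≡ 8·11 = 88 ≡ 35 (mod 53).
Check: 20·35 = 700 = 13·53 + 11.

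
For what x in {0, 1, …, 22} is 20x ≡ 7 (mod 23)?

The inverse of 20 mod 23 is 15 (since 20·15 = 300 ≡ 1).
Multiplying both sides by 15: x ≡ 15·7 = 105 ≡ 13 (mod 23).

13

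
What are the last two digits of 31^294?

21

By repeated squaring mod 100: 31^1≡31, 31^2≡61, 31^4≡21, 31^8≡41, 31^16≡81, 31^32≡61, 31^64≡21, 31^128≡41, 31^256≡81.
Since 294 = 2 + 4 + 32 + 256 in binary, 31^294 ≡ 61·21·61·81 ≡ 21 (mod 100).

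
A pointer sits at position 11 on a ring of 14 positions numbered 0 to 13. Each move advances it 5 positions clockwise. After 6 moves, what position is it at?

13

6·5 = 30.
30 mod 14 = 2 (since 2·14 = 28).
(11 + 2) mod 14 = 13.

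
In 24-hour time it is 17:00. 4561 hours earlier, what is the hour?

4561 mod 24 = 1 (since 190·24 = 4560).
(17 − 1) mod 24 = 16.

16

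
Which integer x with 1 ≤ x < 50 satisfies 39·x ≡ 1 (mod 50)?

39·9 = 351 = 7·50 + 1, so 39⁻¹ ≡ 9 (mod 50).

9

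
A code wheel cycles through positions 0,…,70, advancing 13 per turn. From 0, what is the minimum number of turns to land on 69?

The inverse of 13 mod 71 is 11 (since 13·11 = 143 ≡ 1).
Multiplying both sides by 11: x ≡ 11·69 = 759 ≡ 49 (mod 71).

49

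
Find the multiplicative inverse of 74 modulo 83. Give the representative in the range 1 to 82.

46

83 = 1·74 + 9
74 = 8·9 + 2
9 = 4·2 + 1
2 = 2·1 + 0
Back-substituting gives 74·46 ≡ 1 (mod 83).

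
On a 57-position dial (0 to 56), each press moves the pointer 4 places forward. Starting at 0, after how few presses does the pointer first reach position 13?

46

4⁻¹ ≡ 43 (mod 57) because 4·43 = 172 = 3·57 + 1.
So x ≡ 43·13 = 559 ≡ 46 (mod 57).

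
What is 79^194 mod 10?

1

The units digit of 79^n cycles with period 2: 9, 1, …
194 leaves remainder 0 on division by 2, so 79^194 ends in 1.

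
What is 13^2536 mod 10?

The units digit of 13^n cycles with period 4: 3, 9, 7, 1, …
2536 leaves remainder 0 on division by 4, so 13^2536 ends in 1.

1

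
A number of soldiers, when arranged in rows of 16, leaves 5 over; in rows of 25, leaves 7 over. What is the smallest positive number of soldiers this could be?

Since 25·9 ≡ 1 (mod 16), take x = 7 + 25·((5−7)·9 mod 16) = 7 + 25·14 = 357.
Check: 357 mod 16 = 5, 357 mod 25 = 7.

357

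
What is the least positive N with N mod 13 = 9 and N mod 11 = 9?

x ≡ 9 (mod 11) gives x ∈ {9}.
The first of these with x mod 13 = 9 is 9.

9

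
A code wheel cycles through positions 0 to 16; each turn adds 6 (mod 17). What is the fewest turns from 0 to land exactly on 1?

17 = 2·6 + 5
6 = 1·5 + 1
5 = 5·1 + 0
Back-substituting gives 6·3 ≡ 1 (mod 17).

3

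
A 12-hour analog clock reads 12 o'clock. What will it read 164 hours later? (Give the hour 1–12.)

164 − 13·12 = 8, so 164 ≡ 8 (mod 12).
12 + 8 → 8 on a 12-hour dial.

8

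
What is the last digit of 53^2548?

1

Powers of 3 mod 10 repeat with period 4: 3, 9, 7, 1.
2548 mod 4 = 0, so the last digit matches 3^4 = 1.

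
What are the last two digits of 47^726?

Successive squares of 47 mod 100: 47^1≡47, 47^2≡9, 47^4≡81, 47^8≡61, 47^16≡21, 47^32≡41, 47^64≡81, 47^128≡61, 47^256≡21, 47^512≡41.
Since 726 = 2 + 4 + 16 + 64 + 128 + 512 in binary, 47^726 ≡ 9·81·21·81·61·41 ≡ 29 (mod 100).

29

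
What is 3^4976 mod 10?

Powers of 3 mod 10 repeat with period 4: 3, 9, 7, 1.
4976 mod 4 = 0, so the last digit matches 3^4 = 1.

1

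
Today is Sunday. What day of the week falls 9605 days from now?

Monday

9605 − 1372·7 = 1, so 9605 ≡ 1 (mod 7).
Sunday + 1 day → Monday.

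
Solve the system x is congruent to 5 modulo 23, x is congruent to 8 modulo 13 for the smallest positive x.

Since 13·16 ≡ 1 (mod 23), take x = 8 + 13·((5−8)·16 mod 23) = 8 + 13·21 = 281.
Check: 281 mod 23 = 5, 281 mod 13 = 8.

281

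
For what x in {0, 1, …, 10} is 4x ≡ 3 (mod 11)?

The inverse of 4 mod 11 is 3 (since 4·3 = 12 ≡ 1).
Multiplying both sides by 3: x ≡ 3·3 = 9 ≡ 9 (mod 11).

9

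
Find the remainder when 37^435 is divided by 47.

By repeated squaring mod 47: 37^1≡37, 37^2≡6, 37^4≡36, 37^8≡27, 37^16≡24, 37^32≡12, 37^64≡3, 37^128≡9, 37^256≡34.
435 = 1 + 2 + 16 + 32 + 128 + 256, so 37^435 ≡ 37·6·24·12·9·34 ≡ 8 (mod 47).

8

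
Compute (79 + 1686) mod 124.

1686 = 13·124 + 74, so 1686 mod 124 = 74.
(79 + 74) mod 124 = 29.

29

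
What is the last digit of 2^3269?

2

Last digits of 2^n: 2, 4, 8, 6 (period 4).
3269 leaves remainder 1 on division by 4, so 2^3269 ends in 2.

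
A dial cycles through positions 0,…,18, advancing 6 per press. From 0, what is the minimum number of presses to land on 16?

9

6⁻¹ ≡ 16 (mod 19) because 6·16 = 96 = 5·19 + 1.
Multiplying both sides by 16: x ≡ 16·16 = 256 ≡ 9 (mod 19).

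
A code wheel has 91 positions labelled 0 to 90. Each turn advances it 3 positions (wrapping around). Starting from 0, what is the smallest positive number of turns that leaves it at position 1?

61

3·61 = 183 = 2·91 + 1, so 3⁻¹ ≡ 61 (mod 91).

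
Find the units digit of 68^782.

Powers of 8 mod 10 repeat with period 4: 8, 4, 2, 6.
782 leaves remainder 2 on division by 4, so 68^782 ends in 4.

4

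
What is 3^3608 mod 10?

Powers of 3 mod 10 repeat with period 4: 3, 9, 7, 1.
3608 mod 4 = 0, so the last digit matches 3^4 = 1.

1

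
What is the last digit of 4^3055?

4

Last digits of 4^n: 4, 6 (period 2).
3055 mod 2 = 1, so the last digit matches 4^1 = 4.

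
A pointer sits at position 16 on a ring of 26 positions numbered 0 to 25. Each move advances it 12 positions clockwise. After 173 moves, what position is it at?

173·12 = 2076.
2076 mod 26 = 22 (since 79·26 = 2054).
(16 + 22) mod 26 = 12.

12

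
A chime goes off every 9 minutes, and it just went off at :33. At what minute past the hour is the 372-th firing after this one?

21

372·9 = 3348.
3348 mod 60 = 48 (since 55·60 = 3300).
(33 + 48) mod 60 = 21.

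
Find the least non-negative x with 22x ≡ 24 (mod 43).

5

The inverse of 22 mod 43 is 2 (since 22·2 = 44 ≡ 1).
So x ≡ 2·24 = 48 ≡ 5 (mod 43).
Check: 22·5 = 110 = 2·43 + 24.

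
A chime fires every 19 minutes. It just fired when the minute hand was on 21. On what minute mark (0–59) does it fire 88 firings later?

13

88·19 = 1672.
Dividing 1672 by 60 gives quotient 27 and remainder 52.
(21 + 52) mod 60 = 13.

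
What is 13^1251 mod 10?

7

Last digits of 3^n: 3, 9, 7, 1 (period 4).
1251 mod 4 = 3, so the last digit matches 3^3 = 7.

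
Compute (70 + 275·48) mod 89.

275·48 = 13200.
Dividing 13200 by 89 gives quotient 148 and remainder 28.
(70 + 28) mod 89 = 9.

9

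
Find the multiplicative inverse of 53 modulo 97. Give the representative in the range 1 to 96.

11

53·11 = 583 = 6·97 + 1, so 53⁻¹ ≡ 11 (mod 97).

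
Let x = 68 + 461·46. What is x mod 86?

461·46 = 21206.
21206 = 246·86 + 50, so 21206 mod 86 = 50.
(68 + 50) mod 86 = 32.

32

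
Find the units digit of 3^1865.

The units digit of 3^n cycles with period 4: 3, 9, 7, 1, …
1865 leaves remainder 1 on division by 4, so 3^1865 ends in 3.

3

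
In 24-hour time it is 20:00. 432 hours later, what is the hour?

20

432 = 18·24 + 0, so 432 mod 24 = 0.
(20 + 0) mod 24 = 20.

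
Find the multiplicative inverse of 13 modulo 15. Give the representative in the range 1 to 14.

15 = 1·13 + 2
13 = 6·2 + 1
2 = 2·1 + 0
Back-substituting gives 13·7 ≡ 1 (mod 15).

7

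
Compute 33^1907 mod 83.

38

Square-and-reduce mod 83: 33^1≡33, 33^2≡10, 33^4≡17, 33^8≡40, 33^16≡23, 33^32≡31, 33^64≡48, 33^128≡63, 33^256≡68, 33^512≡59, 33^1024≡78.
1907 = 1 + 2 + 16 + 32 + 64 + 256 + 512 + 1024, so 33^1907 ≡ 33·10·23·31·48·68·59·78 ≡ 38 (mod 83).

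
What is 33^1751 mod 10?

7

Powers of 3 mod 10 repeat with period 4: 3, 9, 7, 1.
1751 leaves remainder 3 on division by 4, so 33^1751 ends in 7.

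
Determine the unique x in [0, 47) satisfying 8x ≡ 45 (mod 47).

8⁻¹ ≡ 6 (mod 47) because 8·6 = 48 = 1·47 + 1.
So x ≡ 6·45 = 270 ≡ 35 (mod 47).
Check: 8·35 = 280 = 5·47 + 45.

35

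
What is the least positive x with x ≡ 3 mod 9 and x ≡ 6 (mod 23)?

Since 23·2 ≡ 1 (mod 9), take x = 6 + 23·((3−6)·2 mod 9) = 6 + 23·3 = 75.
Check: 75 mod 9 = 3, 75 mod 23 = 6.

75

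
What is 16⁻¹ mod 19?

16·6 = 96 = 5·19 + 1, so 16⁻¹ ≡ 6 (mod 19).

6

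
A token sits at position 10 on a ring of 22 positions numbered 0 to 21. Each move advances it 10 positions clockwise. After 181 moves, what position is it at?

16

181·10 = 1810.
1810 mod 22 = 6 (since 82·22 = 1804).
(10 + 6) mod 22 = 16.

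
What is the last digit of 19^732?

1

Powers of 9 mod 10 repeat with period 2: 9, 1.
732 mod 2 = 0, so the last digit matches 9^2 = 1.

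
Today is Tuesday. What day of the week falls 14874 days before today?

14874 − 2124·7 = 6, so 14874 ≡ 6 (mod 7).
Tuesday − 6 days → Wednesday.

Wednesday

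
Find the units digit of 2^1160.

6

Powers of 2 mod 10 repeat with period 4: 2, 4, 8, 6.
1160 mod 4 = 0, so the last digit matches 2^4 = 6.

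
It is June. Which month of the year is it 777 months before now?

777 − 64·12 = 9, so 777 ≡ 9 (mod 12).
June − 9 months → September.

September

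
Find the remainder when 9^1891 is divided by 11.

Square-and-reduce mod 11: 9^1≡9, 9^2≡4, 9^4≡5, 9^8≡3, 9^16≡9, 9^32≡4, 9^64≡5, 9^128≡3, 9^256≡9, 9^512≡4, 9^1024≡5.
1891 = 1 + 2 + 32 + 64 + 256 + 512 + 1024, so 9^1891 ≡ 9·4·4·5·9·4·5 ≡ 9 (mod 11).

9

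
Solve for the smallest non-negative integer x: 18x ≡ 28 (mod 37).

18

18⁻¹ ≡ 35 (mod 37) because 18·35 = 630 = 17·37 + 1.
Multiplying both sides by 35: x ≡ 35·28 = 980 ≡ 18 (mod 37).
Check: 18·18 = 324 = 8·37 + 28.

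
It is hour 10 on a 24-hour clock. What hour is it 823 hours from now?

17

823 − 34·24 = 7, so 823 ≡ 7 (mod 24).
(10 + 7) mod 24 = 17.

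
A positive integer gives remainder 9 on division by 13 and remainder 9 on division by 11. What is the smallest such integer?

9

x ≡ 9 (mod 11) gives x ∈ {9}.
The first of these with x mod 13 = 9 is 9.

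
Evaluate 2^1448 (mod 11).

3

By repeated squaring mod 11: 2^1≡2, 2^2≡4, 2^4≡5, 2^8≡3, 2^16≡9, 2^32≡4, 2^64≡5, 2^128≡3, 2^256≡9, 2^512≡4, 2^1024≡5.
1448 = 8 + 32 + 128 + 256 + 1024, so 2^1448 ≡ 3·4·3·9·5 ≡ 3 (mod 11).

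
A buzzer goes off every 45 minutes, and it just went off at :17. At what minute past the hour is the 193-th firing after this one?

193·45 = 8685.
Dividing 8685 by 60 gives quotient 144 and remainder 45.
(17 + 45) mod 60 = 2.

2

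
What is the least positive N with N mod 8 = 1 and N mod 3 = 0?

x ≡ 0 (mod 3) gives x ∈ {0, 3, 6, 9}.
The first of these with x mod 8 = 1 is 9.

9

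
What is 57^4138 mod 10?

9

The units digit of 57^n cycles with period 4: 7, 9, 3, 1, …
4138 mod 4 = 2, so the last digit matches 7^2 = 9.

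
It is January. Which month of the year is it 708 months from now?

Dividing 708 by 12 gives quotient 59 and remainder 0.
January + 0 months → January.

January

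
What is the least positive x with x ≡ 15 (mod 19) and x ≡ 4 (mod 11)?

x ≡ 4 (mod 11) gives x ∈ {4, 15}.
The first of these with x mod 19 = 15 is 15.

15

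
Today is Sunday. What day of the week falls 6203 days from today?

Monday

6203 − 886·7 = 1, so 6203 ≡ 1 (mod 7).
Sunday + 1 day → Monday.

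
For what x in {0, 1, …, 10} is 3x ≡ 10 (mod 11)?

The inverse of 3 mod 11 is 4 (since 3·4 = 12 ≡ 1).
Multiplying both sides by 4: x ≡ 4·10 = 40 ≡ 7 (mod 11).

7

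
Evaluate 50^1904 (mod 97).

1

Square-and-reduce mod 97: 50^1≡50, 50^2≡75, 50^4≡96, 50^8≡1, 50^16≡1, 50^32≡1, 50^64≡1, 50^128≡1, 50^256≡1, 50^512≡1, 50^1024≡1.
Since 1904 = 16 + 32 + 64 + 256 + 512 + 1024 in binary, 50^1904 ≡ 1·1·1·1·1·1 ≡ 1 (mod 97).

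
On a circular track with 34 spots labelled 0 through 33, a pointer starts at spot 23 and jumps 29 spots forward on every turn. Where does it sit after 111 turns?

111·29 = 3219.
3219 mod 34 = 23 (since 94·34 = 3196).
(23 + 23) mod 34 = 12.

12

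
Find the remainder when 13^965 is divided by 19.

Square-and-reduce mod 19: 13^1≡13, 13^2≡17, 13^4≡4, 13^8≡16, 13^16≡9, 13^32≡5, 13^64≡6, 13^128≡17, 13^256≡4, 13^512≡16.
Since 965 = 1 + 4 + 64 + 128 + 256 + 512 in binary, 13^965 ≡ 13·4·6·17·4·16 ≡ 2 (mod 19).

2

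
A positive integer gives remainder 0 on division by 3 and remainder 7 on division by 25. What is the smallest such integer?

x ≡ 0 (mod 3) gives x ∈ {0, 3, 6, 9, 12, 15, 18, 21, …}.
The first of these with x mod 25 = 7 is 57.

57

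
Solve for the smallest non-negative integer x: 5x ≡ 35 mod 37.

7

5⁻¹ ≡ 15 (mod 37) because 5·15 = 75 = 2·37 + 1.
So x ≡ 15·35 = 525 ≡ 7 (mod 37).
Check: 5·7 = 35 = 0·37 + 35.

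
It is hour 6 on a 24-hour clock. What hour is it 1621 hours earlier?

17

1621 − 67·24 = 13, so 1621 ≡ 13 (mod 24).
(6 − 13) mod 24 = 17.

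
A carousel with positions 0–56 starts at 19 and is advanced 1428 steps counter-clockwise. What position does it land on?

16

Dividing 1428 by 57 gives quotient 25 and remainder 3.
(19 − 3) mod 57 = 16.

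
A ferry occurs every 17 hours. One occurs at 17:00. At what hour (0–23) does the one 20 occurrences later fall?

20·17 = 340.
340 = 14·24 + 4, so 340 mod 24 = 4.
(17 + 4) mod 24 = 21.

21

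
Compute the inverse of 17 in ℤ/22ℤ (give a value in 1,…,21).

17·13 = 221 = 10·22 + 1, so 17⁻¹ ≡ 13 (mod 22).

13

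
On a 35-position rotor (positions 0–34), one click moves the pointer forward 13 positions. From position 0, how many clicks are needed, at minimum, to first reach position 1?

13·27 = 351 = 10·35 + 1, so 13⁻¹ ≡ 27 (mod 35).

27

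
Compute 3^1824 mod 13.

Square-and-reduce mod 13: 3^1≡3, 3^2≡9, 3^4≡3, 3^8≡9, 3^16≡3, 3^32≡9, 3^64≡3, 3^128≡9, 3^256≡3, 3^512≡9, 3^1024≡3.
Since 1824 = 32 + 256 + 512 + 1024 in binary, 3^1824 ≡ 9·3·9·3 ≡ 1 (mod 13).

1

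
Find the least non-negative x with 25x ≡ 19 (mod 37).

The inverse of 25 mod 37 is 3 (since 25·3 = 75 ≡ 1).
So x ≡ 3·19 = 57 ≡ 20 (mod 37).

20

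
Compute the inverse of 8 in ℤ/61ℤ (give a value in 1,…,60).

23

8·23 = 184 = 3·61 + 1, so 8⁻¹ ≡ 23 (mod 61).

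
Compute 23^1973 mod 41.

Successive squares of 23 mod 41: 23^1≡23, 23^2≡37, 23^4≡16, 23^8≡10, 23^16≡18, 23^32≡37, 23^64≡16, 23^128≡10, 23^256≡18, 23^512≡37, 23^1024≡16.
Since 1973 = 1 + 4 + 16 + 32 + 128 + 256 + 512 + 1024 in binary, 23^1973 ≡ 23·16·18·37·10·18·37·16 ≡ 31 (mod 41).

31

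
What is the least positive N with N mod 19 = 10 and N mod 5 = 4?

29

x ≡ 4 (mod 5) gives x ∈ {4, 9, 14, 19, 24, 29}.
The first of these with x mod 19 = 10 is 29.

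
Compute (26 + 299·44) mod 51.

299·44 = 13156.
13156 = 257·51 + 49, so 13156 mod 51 = 49.
(26 + 49) mod 51 = 24.

24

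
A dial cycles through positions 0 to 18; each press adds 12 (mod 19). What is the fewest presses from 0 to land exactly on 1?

8

12·8 = 96 = 5·19 + 1, so 12⁻¹ ≡ 8 (mod 19).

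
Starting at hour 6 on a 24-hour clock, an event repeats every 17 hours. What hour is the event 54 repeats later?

12

54·17 = 918.
918 − 38·24 = 6, so 918 ≡ 6 (mod 24).
(6 + 6) mod 24 = 12.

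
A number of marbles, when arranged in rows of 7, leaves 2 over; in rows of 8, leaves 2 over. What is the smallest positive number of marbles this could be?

2

x ≡ 2 (mod 7) gives x ∈ {2}.
The first of these with x mod 8 = 2 is 2.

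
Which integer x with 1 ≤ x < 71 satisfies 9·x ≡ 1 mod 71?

8

9·8 = 72 = 1·71 + 1, so 9⁻¹ ≡ 8 (mod 71).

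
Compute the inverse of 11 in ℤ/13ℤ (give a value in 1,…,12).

6

13 = 1·11 + 2
11 = 5·2 + 1
2 = 2·1 + 0
Back-substituting gives 11·6 ≡ 1 (mod 13).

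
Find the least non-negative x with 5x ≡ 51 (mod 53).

42

The inverse of 5 mod 53 is 32 (since 5·32 = 160 ≡ 1).
Multiplying both sides by 32: x ≡ 32·51 = 1632 ≡ 42 (mod 53).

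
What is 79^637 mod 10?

Powers of 9 mod 10 repeat with period 2: 9, 1.
637 leaves remainder 1 on division by 2, so 79^637 ends in 9.

9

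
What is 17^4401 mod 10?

7

The units digit of 17^n cycles with period 4: 7, 9, 3, 1, …
4401 leaves remainder 1 on division by 4, so 17^4401 ends in 7.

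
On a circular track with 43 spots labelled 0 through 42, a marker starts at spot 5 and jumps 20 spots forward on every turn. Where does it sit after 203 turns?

23

203·20 = 4060.
4060 = 94·43 + 18, so 4060 mod 43 = 18.
(5 + 18) mod 43 = 23.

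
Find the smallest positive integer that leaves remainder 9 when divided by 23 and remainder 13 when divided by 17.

x ≡ 13 (mod 17) gives x ∈ {13, 30, 47, 64, 81, 98, 115, 132, …}.
The first of these with x mod 23 = 9 is 285.

285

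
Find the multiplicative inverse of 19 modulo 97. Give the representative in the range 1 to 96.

97 = 5·19 + 2
19 = 9·2 + 1
2 = 2·1 + 0
Back-substituting gives 19·46 ≡ 1 (mod 97).

46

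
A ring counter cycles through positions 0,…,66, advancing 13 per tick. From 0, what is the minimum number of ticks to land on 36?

13⁻¹ ≡ 31 (mod 67) because 13·31 = 403 = 6·67 + 1.
So x ≡ 31·36 = 1116 ≡ 44 (mod 67).

44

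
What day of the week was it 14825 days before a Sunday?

14825 mod 7 = 6 (since 2117·7 = 14819).
Sunday − 6 days → Monday.

Monday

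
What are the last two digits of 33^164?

Successive squares of 33 mod 100: 33^1≡33, 33^2≡89, 33^4≡21, 33^8≡41, 33^16≡81, 33^32≡61, 33^64≡21, 33^128≡41.
164 = 4 + 32 + 128, so 33^164 ≡ 21·61·41 ≡ 21 (mod 100).

21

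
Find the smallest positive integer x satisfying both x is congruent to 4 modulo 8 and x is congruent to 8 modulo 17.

x ≡ 4 (mod 8) gives x ∈ {4, 12, 20, 28, 36, 44, 52, 60, …}.
The first of these with x mod 17 = 8 is 76.

76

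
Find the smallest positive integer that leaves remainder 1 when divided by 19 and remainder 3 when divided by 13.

172

x ≡ 3 (mod 13) gives x ∈ {3, 16, 29, 42, 55, 68, 81, 94, …}.
The first of these with x mod 19 = 1 is 172.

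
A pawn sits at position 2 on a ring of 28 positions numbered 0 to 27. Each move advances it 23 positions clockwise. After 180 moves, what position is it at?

26

180·23 = 4140.
4140 − 147·28 = 24, so 4140 ≡ 24 (mod 28).
(2 + 24) mod 28 = 26.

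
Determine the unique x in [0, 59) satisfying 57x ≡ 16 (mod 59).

51

The inverse of 57 mod 59 is 29 (since 57·29 = 1653 ≡ 1).
So x ≡ 29·16 = 464 ≡ 51 (mod 59).
Check: 57·51 = 2907 = 49·59 + 16.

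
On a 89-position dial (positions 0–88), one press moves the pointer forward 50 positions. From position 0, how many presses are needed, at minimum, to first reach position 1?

73

89 = 1·50 + 39
50 = 1·39 + 11
39 = 3·11 + 6
11 = 1·6 + 5
6 = 1·5 + 1
5 = 5·1 + 0
Back-substituting gives 50·73 ≡ 1 (mod 89).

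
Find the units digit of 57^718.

9

The units digit of 57^n cycles with period 4: 7, 9, 3, 1, …
718 leaves remainder 2 on division by 4, so 57^718 ends in 9.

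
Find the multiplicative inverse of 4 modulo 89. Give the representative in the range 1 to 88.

67

89 = 22·4 + 1
4 = 4·1 + 0
Back-substituting gives 4·67 ≡ 1 (mod 89).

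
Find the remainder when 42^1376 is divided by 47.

Successive squares of 42 mod 47: 42^1≡42, 42^2≡25, 42^4≡14, 42^8≡8, 42^16≡17, 42^32≡7, 42^64≡2, 42^128≡4, 42^256≡16, 42^512≡21, 42^1024≡18.
1376 = 32 + 64 + 256 + 1024, so 42^1376 ≡ 7·2·16·18 ≡ 37 (mod 47).

37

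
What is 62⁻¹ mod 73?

73 = 1·62 + 11
62 = 5·11 + 7
11 = 1·7 + 4
7 = 1·4 + 3
4 = 1·3 + 1
3 = 3·1 + 0
Back-substituting gives 62·53 ≡ 1 (mod 73).

53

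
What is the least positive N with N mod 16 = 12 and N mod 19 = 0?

76

x ≡ 12 (mod 16) gives x ∈ {12, 28, 44, 60, 76}.
The first of these with x mod 19 = 0 is 76.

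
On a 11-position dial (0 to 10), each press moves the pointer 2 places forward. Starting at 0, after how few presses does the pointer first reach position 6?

3

2⁻¹ ≡ 6 (mod 11) because 2·6 = 12 = 1·11 + 1.
Multiplying both sides by 6: x ≡ 6·6 = 36 ≡ 3 (mod 11).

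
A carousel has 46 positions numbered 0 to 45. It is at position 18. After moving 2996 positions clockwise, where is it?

Dividing 2996 by 46 gives quotient 65 and remainder 6.
(18 + 6) mod 46 = 24.

24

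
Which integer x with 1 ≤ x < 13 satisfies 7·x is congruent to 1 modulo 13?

7·2 = 14 = 1·13 + 1, so 7⁻¹ ≡ 2 (mod 13).

2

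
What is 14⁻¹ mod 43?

40

14·40 = 560 = 13·43 + 1, so 14⁻¹ ≡ 40 (mod 43).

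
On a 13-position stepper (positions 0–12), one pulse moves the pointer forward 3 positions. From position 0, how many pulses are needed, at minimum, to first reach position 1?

9

3·9 = 27 = 2·13 + 1, so 3⁻¹ ≡ 9 (mod 13).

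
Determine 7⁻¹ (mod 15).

7·13 = 91 = 6·15 + 1, so 7⁻¹ ≡ 13 (mod 15).

13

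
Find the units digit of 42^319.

8

Powers of 2 mod 10 repeat with period 4: 2, 4, 8, 6.
319 mod 4 = 3, so the last digit matches 2^3 = 8.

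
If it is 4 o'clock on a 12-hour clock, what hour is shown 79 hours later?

11

79 mod 12 = 7 (since 6·12 = 72).
4 + 7 → 11 on a 12-hour dial.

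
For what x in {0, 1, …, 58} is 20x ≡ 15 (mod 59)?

The inverse of 20 mod 59 is 3 (since 20·3 = 60 ≡ 1).
So x ≡ 3·15 = 45 ≡ 45 (mod 59).
Check: 20·45 = 900 = 15·59 + 15.

45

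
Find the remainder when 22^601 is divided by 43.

Successive squares of 22 mod 43: 22^1≡22, 22^2≡11, 22^4≡35, 22^8≡21, 22^16≡11, 22^32≡35, 22^64≡21, 22^128≡11, 22^256≡35, 22^512≡21.
601 = 1 + 8 + 16 + 64 + 512, so 22^601 ≡ 22·21·11·21·21 ≡ 2 (mod 43).

2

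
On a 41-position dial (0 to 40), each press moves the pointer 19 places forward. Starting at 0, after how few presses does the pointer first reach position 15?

31

The inverse of 19 mod 41 is 13 (since 19·13 = 247 ≡ 1).
So x ≡ 13·15 = 195 ≡ 31 (mod 41).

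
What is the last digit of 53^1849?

3

Last digits of 3^n: 3, 9, 7, 1 (period 4).
1849 leaves remainder 1 on division by 4, so 53^1849 ends in 3.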